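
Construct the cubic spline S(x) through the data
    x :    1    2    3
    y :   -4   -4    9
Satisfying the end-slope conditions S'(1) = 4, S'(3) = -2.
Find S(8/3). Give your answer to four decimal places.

Put m_i = S'' at the i-th knot. Here h = (1, 1) and Δ = (0, 13), so the interior equations h_(i-1)·m_(i-1) + 2(h_(i-1)+h_i)·m_i + h_i·m_(i+1) = 6(Δ_i − Δ_(i-1)) read
  1·m_0 + 4·m_1 + 1·m_2 = 6(Δ_1 - Δ_0) = 78
Clamped end conditions give two more equations: 2h_0·m_0 + h_0·m_1 = 6(Δ_0 - S'(1)) = -24 and h_1·m_1 + 2h_1·m_2 = 6(S'(3) - Δ_1) = -90.
Solving the tridiagonal system: m_0 = -69/2, m_1 = 45, m_2 = -135/2.
On [2, 3], S(x) = -4 + 37/4·(x - 2) + 45/2·(x - 2)² - 75/4·(x - 2)³.
With (x - 2) = 2/3: S(8/3) = 119/18.

6.6111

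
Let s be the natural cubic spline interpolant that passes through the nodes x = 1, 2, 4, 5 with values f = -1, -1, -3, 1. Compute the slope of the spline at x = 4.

With σ_i denoting the second derivative at x_i, h_i = 1, 2, 1, and Δ_i = (y_(i+1) − y_i)/h_i = 0, -1, 4:
  1·σ_0 + 6·σ_1 + 2·σ_2 = 6(Δ_1 - Δ_0) = -6
  2·σ_1 + 6·σ_2 + 1·σ_3 = 6(Δ_2 - Δ_1) = 30
Natural end conditions: σ_0 = σ_3 = 0.
Solving the tridiagonal system: σ_0 = 0, σ_1 = -3, σ_2 = 6, σ_3 = 0.
On [4, 5], s'(x) = b_2 + 2c_2·(x - 4) + 3d_2·(x - 4)² with b_2 = Δ_2 - h_2(2σ_2 + σ_3)/6 = 2, c_2 = σ_2/2 = 3, d_2 = (σ_3 - σ_2)/(6h_2) = -1. So s'(4) = 2.

2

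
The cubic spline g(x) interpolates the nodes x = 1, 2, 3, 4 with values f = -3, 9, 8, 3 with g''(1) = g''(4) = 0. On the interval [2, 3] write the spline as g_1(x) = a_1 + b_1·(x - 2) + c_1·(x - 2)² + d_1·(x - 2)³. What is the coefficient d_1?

3

Write σ_i for g''(x_i). With h_i = 1, 1, 1 and divided differences Δ_i = 12, -1, -5, the continuity of g' gives the tridiagonal system
  1·σ_0 + 4·σ_1 + 1·σ_2 = 6(Δ_1 - Δ_0) = -78
  1·σ_1 + 4·σ_2 + 1·σ_3 = 6(Δ_2 - Δ_1) = -24
Natural end conditions: σ_0 = σ_3 = 0.
Forward elimination and back-substitution give σ_0 = 0, σ_1 = -96/5, σ_2 = -6/5, σ_3 = 0.
On [2, 3], with g_1(x) = a_1 + b_1·(x - 2) + c_1·(x - 2)² + d_1·(x - 2)³: c_1 = σ_1/2 = -48/5, d_1 = (σ_2 - σ_1)/(6h_1) = 3, b_1 = Δ_1 - h_1(2σ_1 + σ_2)/6 = 28/5.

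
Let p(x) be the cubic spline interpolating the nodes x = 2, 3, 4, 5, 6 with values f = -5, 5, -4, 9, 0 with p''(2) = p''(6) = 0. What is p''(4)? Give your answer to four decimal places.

Put M_i = p'' at the i-th knot. Here h = (1, 1, 1, 1) and Δ = (10, -9, 13, -9), so the interior equations h_(i-1)·M_(i-1) + 2(h_(i-1)+h_i)·M_i + h_i·M_(i+1) = 6(Δ_i − Δ_(i-1)) read
  1·M_0 + 4·M_1 + 1·M_2 = 6(Δ_1 - Δ_0) = -114
  1·M_1 + 4·M_2 + 1·M_3 = 6(Δ_2 - Δ_1) = 132
  1·M_2 + 4·M_3 + 1·M_4 = 6(Δ_3 - Δ_2) = -132
Natural end conditions: M_0 = M_4 = 0.
Solving: M_0 = 0, M_1 = -1185/28, M_2 = 387/7, M_3 = -1311/28, M_4 = 0.

55.2857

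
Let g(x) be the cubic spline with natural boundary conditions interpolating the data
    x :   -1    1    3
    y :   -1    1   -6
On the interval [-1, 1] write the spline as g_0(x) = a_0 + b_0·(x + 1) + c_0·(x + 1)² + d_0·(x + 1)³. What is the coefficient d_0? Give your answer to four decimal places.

-0.2813

With M_i denoting the second derivative at x_i, h_i = 2, 2, and Δ_i = (y_(i+1) − y_i)/h_i = 1, -7/2:
  2·M_0 + 8·M_1 + 2·M_2 = 6(Δ_1 - Δ_0) = -27
Natural end conditions: M_0 = M_2 = 0.
Hence M_0 = 0, M_1 = -27/8, M_2 = 0.
On [-1, 1], with g_0(x) = a_0 + b_0·(x + 1) + c_0·(x + 1)² + d_0·(x + 1)³: c_0 = M_0/2 = 0, d_0 = (M_1 - M_0)/(6h_0) = -9/32, b_0 = Δ_0 - h_0(2M_0 + M_1)/6 = 17/8.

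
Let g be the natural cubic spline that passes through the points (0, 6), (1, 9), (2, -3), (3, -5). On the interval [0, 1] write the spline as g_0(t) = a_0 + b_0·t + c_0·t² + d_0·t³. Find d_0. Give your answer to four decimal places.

-4.6667

Write M_i for g''(x_i). With h_i = 1, 1, 1 and divided differences Δ_i = 3, -12, -2, the continuity of g' gives the tridiagonal system
  1·M_0 + 4·M_1 + 1·M_2 = 6(Δ_1 - Δ_0) = -90
  1·M_1 + 4·M_2 + 1·M_3 = 6(Δ_2 - Δ_1) = 60
Natural end conditions: M_0 = M_3 = 0.
Forward elimination and back-substitution give M_0 = 0, M_1 = -28, M_2 = 22, M_3 = 0.
On [0, 1], with g_0(t) = a_0 + b_0·t + c_0·t² + d_0·t³: c_0 = M_0/2 = 0, d_0 = (M_1 - M_0)/(6h_0) = -14/3, b_0 = Δ_0 - h_0(2M_0 + M_1)/6 = 23/3.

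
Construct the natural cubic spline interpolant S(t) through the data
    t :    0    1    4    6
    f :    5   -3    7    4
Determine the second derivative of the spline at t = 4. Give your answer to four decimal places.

-6.1408

Let σ_i = S''(x_i). Step sizes h_i = 1, 3, 2; slopes of the chords Δ_i = (y_(i+1) - y_i)/h_i = -8, 10/3, -3/2.
  1·σ_0 + 8·σ_1 + 3·σ_2 = 6(Δ_1 - Δ_0) = 68
  3·σ_1 + 10·σ_2 + 2·σ_3 = 6(Δ_2 - Δ_1) = -29
Natural end conditions: σ_0 = σ_3 = 0.
Forward elimination and back-substitution give σ_0 = 0, σ_1 = 767/71, σ_2 = -436/71, σ_3 = 0.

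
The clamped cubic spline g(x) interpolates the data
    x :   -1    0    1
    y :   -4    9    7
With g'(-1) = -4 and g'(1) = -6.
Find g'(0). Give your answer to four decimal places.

10.7500

Write σ_i for g''(x_i). With h_i = 1, 1 and divided differences Δ_i = 13, -2, the continuity of g' gives the tridiagonal system
  1·σ_0 + 4·σ_1 + 1·σ_2 = 6(Δ_1 - Δ_0) = -90
Clamped end conditions give two more equations: 2h_0·σ_0 + h_0·σ_1 = 6(Δ_0 - g'(-1)) = 102 and h_1·σ_1 + 2h_1·σ_2 = 6(g'(1) - Δ_1) = -24.
Forward elimination and back-substitution give σ_0 = 145/2, σ_1 = -43, σ_2 = 19/2.
On [0, 1], g'(x) = b_1 + 2c_1·x + 3d_1·x² with b_1 = Δ_1 - h_1(2σ_1 + σ_2)/6 = 43/4, c_1 = σ_1/2 = -43/2, d_1 = (σ_2 - σ_1)/(6h_1) = 35/4. So g'(0) = 43/4.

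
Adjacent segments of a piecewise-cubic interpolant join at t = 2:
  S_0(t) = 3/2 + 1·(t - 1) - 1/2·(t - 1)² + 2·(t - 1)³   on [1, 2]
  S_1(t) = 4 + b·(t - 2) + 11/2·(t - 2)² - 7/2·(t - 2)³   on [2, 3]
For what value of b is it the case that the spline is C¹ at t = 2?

S_0'(t) = 1 - 1·(t - 1) + 6·(t - 1)², so S_0'(2) = 6. On the right, S_1'(2) = b, so b = 6.

6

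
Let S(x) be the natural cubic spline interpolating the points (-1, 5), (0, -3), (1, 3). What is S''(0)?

Let σ_i = S''(x_i). Step sizes h_i = 1, 1; slopes of the chords Δ_i = (y_(i+1) - y_i)/h_i = -8, 6.
  1·σ_0 + 4·σ_1 + 1·σ_2 = 6(Δ_1 - Δ_0) = 84
Natural end conditions: σ_0 = σ_2 = 0.
Hence σ_0 = 0, σ_1 = 21, σ_2 = 0.

21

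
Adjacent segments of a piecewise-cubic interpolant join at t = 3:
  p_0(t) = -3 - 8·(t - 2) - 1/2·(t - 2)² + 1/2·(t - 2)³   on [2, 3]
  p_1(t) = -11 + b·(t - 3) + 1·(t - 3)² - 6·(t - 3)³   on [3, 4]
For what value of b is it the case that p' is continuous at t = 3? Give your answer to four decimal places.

-7.5000

p_0'(t) = -8 - 1·(t - 2) + 3/2·(t - 2)², so p_0'(3) = -15/2. On the right, p_1'(3) = b, so b = -15/2.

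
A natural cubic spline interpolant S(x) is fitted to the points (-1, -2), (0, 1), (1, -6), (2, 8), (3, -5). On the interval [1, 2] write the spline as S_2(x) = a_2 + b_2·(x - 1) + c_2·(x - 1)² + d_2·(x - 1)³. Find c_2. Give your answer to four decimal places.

25.9286

Put m_i = S'' at the i-th knot. Here h = (1, 1, 1, 1) and Δ = (3, -7, 14, -13), so the interior equations h_(i-1)·m_(i-1) + 2(h_(i-1)+h_i)·m_i + h_i·m_(i+1) = 6(Δ_i − Δ_(i-1)) read
  1·m_0 + 4·m_1 + 1·m_2 = 6(Δ_1 - Δ_0) = -60
  1·m_1 + 4·m_2 + 1·m_3 = 6(Δ_2 - Δ_1) = 126
  1·m_2 + 4·m_3 + 1·m_4 = 6(Δ_3 - Δ_2) = -162
Natural end conditions: m_0 = m_4 = 0.
Hence m_0 = 0, m_1 = -783/28, m_2 = 363/7, m_3 = -1497/28, m_4 = 0.
On [1, 2], with S_2(x) = a_2 + b_2·(x - 1) + c_2·(x - 1)² + d_2·(x - 1)³: c_2 = m_2/2 = 363/14, d_2 = (m_3 - m_2)/(6h_2) = -983/56, b_2 = Δ_2 - h_2(2m_2 + m_3)/6 = 45/8.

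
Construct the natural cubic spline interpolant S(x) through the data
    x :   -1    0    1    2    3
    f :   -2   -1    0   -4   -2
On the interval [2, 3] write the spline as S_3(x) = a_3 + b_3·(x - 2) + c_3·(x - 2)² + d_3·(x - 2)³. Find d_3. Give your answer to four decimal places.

Write M_i for S''(x_i). With h_i = 1, 1, 1, 1 and divided differences Δ_i = 1, 1, -4, 2, the continuity of S' gives the tridiagonal system
  1·M_0 + 4·M_1 + 1·M_2 = 6(Δ_1 - Δ_0) = 0
  1·M_1 + 4·M_2 + 1·M_3 = 6(Δ_2 - Δ_1) = -30
  1·M_2 + 4·M_3 + 1·M_4 = 6(Δ_3 - Δ_2) = 36
Natural end conditions: M_0 = M_4 = 0.
Hence M_0 = 0, M_1 = 39/14, M_2 = -78/7, M_3 = 165/14, M_4 = 0.
On [2, 3], with S_3(x) = a_3 + b_3·(x - 2) + c_3·(x - 2)² + d_3·(x - 2)³: c_3 = M_3/2 = 165/28, d_3 = (M_4 - M_3)/(6h_3) = -55/28, b_3 = Δ_3 - h_3(2M_3 + M_4)/6 = -27/14.

-1.9643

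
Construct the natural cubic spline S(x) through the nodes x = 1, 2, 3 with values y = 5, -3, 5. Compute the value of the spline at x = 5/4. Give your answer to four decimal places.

Write M_i for S''(x_i). With h_i = 1, 1 and divided differences Δ_i = -8, 8, the continuity of S' gives the tridiagonal system
  1·M_0 + 4·M_1 + 1·M_2 = 6(Δ_1 - Δ_0) = 96
Natural end conditions: M_0 = M_2 = 0.
Hence M_0 = 0, M_1 = 24, M_2 = 0.
On [1, 2], S(x) = 5 - 12·(x - 1) + 0·(x - 1)² + 4·(x - 1)³.
With (x - 1) = 1/4: S(5/4) = 33/16.

2.0625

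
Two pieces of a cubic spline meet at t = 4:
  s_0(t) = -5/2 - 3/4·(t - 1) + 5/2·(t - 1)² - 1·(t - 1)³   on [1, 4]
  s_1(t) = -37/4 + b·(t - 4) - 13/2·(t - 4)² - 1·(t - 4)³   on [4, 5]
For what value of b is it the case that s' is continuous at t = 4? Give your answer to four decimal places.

s_0'(t) = -3/4 + 5·(t - 1) - 3·(t - 1)², so s_0'(4) = -51/4. On the right, s_1'(4) = b, so b = -51/4.

-12.7500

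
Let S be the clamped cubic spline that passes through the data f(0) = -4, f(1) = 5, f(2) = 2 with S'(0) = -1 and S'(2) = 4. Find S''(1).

-41

Write M_i for S''(x_i). With h_i = 1, 1 and divided differences Δ_i = 9, -3, the continuity of S' gives the tridiagonal system
  1·M_0 + 4·M_1 + 1·M_2 = 6(Δ_1 - Δ_0) = -72
Clamped end conditions give two more equations: 2h_0·M_0 + h_0·M_1 = 6(Δ_0 - S'(0)) = 60 and h_1·M_1 + 2h_1·M_2 = 6(S'(2) - Δ_1) = 42.
Forward elimination and back-substitution give M_0 = 101/2, M_1 = -41, M_2 = 83/2.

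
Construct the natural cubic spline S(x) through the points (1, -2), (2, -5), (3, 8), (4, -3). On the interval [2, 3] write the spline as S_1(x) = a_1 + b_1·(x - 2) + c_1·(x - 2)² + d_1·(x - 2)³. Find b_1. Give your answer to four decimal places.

With σ_i denoting the second derivative at x_i, h_i = 1, 1, 1, and Δ_i = (y_(i+1) − y_i)/h_i = -3, 13, -11:
  1·σ_0 + 4·σ_1 + 1·σ_2 = 6(Δ_1 - Δ_0) = 96
  1·σ_1 + 4·σ_2 + 1·σ_3 = 6(Δ_2 - Δ_1) = -144
Natural end conditions: σ_0 = σ_3 = 0.
Hence σ_0 = 0, σ_1 = 176/5, σ_2 = -224/5, σ_3 = 0.
On [2, 3], with S_1(x) = a_1 + b_1·(x - 2) + c_1·(x - 2)² + d_1·(x - 2)³: c_1 = σ_1/2 = 88/5, d_1 = (σ_2 - σ_1)/(6h_1) = -40/3, b_1 = Δ_1 - h_1(2σ_1 + σ_2)/6 = 131/15.

8.7333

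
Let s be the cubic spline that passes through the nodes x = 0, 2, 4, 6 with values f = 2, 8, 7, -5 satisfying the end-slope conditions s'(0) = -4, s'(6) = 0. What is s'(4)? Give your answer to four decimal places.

-5.9667

With m_i denoting the second derivative at x_i, h_i = 2, 2, 2, and Δ_i = (y_(i+1) − y_i)/h_i = 3, -1/2, -6:
  2·m_0 + 8·m_1 + 2·m_2 = 6(Δ_1 - Δ_0) = -21
  2·m_1 + 8·m_2 + 2·m_3 = 6(Δ_2 - Δ_1) = -33
Clamped end conditions give two more equations: 2h_0·m_0 + h_0·m_1 = 6(Δ_0 - s'(0)) = 42 and h_2·m_2 + 2h_2·m_3 = 6(s'(6) - Δ_2) = 36.
Solving: m_0 = 379/30, m_1 = -64/15, m_2 = -91/15, m_3 = 361/30.
On [4, 6], s'(x) = b_2 + 2c_2·(x - 4) + 3d_2·(x - 4)² with b_2 = Δ_2 - h_2(2m_2 + m_3)/6 = -179/30, c_2 = m_2/2 = -91/30, d_2 = (m_3 - m_2)/(6h_2) = 181/120. So s'(4) = -179/30.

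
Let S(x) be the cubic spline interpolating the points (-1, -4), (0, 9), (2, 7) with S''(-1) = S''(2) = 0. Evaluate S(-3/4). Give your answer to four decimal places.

-0.2031

Write M_i for S''(x_i). With h_i = 1, 2 and divided differences Δ_i = 13, -1, the continuity of S' gives the tridiagonal system
  1·M_0 + 6·M_1 + 2·M_2 = 6(Δ_1 - Δ_0) = -84
Natural end conditions: M_0 = M_2 = 0.
Solving: M_0 = 0, M_1 = -14, M_2 = 0.
On [-1, 0], S(x) = -4 + 46/3·(x + 1) + 0·(x + 1)² - 7/3·(x + 1)³.
With (x + 1) = 1/4: S(-3/4) = -13/64.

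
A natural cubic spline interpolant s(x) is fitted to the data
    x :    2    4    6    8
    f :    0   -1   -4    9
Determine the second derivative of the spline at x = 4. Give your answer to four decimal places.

-2.4000

Write M_i for s''(x_i). With h_i = 2, 2, 2 and divided differences Δ_i = -1/2, -3/2, 13/2, the continuity of s' gives the tridiagonal system
  2·M_0 + 8·M_1 + 2·M_2 = 6(Δ_1 - Δ_0) = -6
  2·M_1 + 8·M_2 + 2·M_3 = 6(Δ_2 - Δ_1) = 48
Natural end conditions: M_0 = M_3 = 0.
Hence M_0 = 0, M_1 = -12/5, M_2 = 33/5, M_3 = 0.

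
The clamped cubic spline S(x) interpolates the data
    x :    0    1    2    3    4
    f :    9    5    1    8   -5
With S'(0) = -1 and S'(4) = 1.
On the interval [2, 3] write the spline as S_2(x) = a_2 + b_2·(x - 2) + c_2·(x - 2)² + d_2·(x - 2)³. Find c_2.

16

Write σ_i for S''(x_i). With h_i = 1, 1, 1, 1 and divided differences Δ_i = -4, -4, 7, -13, the continuity of S' gives the tridiagonal system
  1·σ_0 + 4·σ_1 + 1·σ_2 = 6(Δ_1 - Δ_0) = 0
  1·σ_1 + 4·σ_2 + 1·σ_3 = 6(Δ_2 - Δ_1) = 66
  1·σ_2 + 4·σ_3 + 1·σ_4 = 6(Δ_3 - Δ_2) = -120
Clamped end conditions give two more equations: 2h_0·σ_0 + h_0·σ_1 = 6(Δ_0 - S'(0)) = -18 and h_3·σ_3 + 2h_3·σ_4 = 6(S'(4) - Δ_3) = 84.
Hence σ_0 = -40/7, σ_1 = -46/7, σ_2 = 32, σ_3 = -388/7, σ_4 = 488/7.
On [2, 3], with S_2(x) = a_2 + b_2·(x - 2) + c_2·(x - 2)² + d_2·(x - 2)³: c_2 = σ_2/2 = 16, d_2 = (σ_3 - σ_2)/(6h_2) = -102/7, b_2 = Δ_2 - h_2(2σ_2 + σ_3)/6 = 39/7.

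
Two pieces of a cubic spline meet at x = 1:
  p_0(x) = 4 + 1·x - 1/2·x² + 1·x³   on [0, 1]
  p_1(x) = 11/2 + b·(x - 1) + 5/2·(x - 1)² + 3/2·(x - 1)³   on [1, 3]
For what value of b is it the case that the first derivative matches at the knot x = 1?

3

p_0'(x) = 1 - 1·x + 3·x², so p_0'(1) = 3. On the right, p_1'(1) = b, so b = 3.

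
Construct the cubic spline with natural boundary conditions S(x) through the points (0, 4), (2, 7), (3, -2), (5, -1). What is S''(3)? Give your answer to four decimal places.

Put M_i = S'' at the i-th knot. Here h = (2, 1, 2) and Δ = (3/2, -9, 1/2), so the interior equations h_(i-1)·M_(i-1) + 2(h_(i-1)+h_i)·M_i + h_i·M_(i+1) = 6(Δ_i − Δ_(i-1)) read
  2·M_0 + 6·M_1 + 1·M_2 = 6(Δ_1 - Δ_0) = -63
  1·M_1 + 6·M_2 + 2·M_3 = 6(Δ_2 - Δ_1) = 57
Natural end conditions: M_0 = M_3 = 0.
Hence M_0 = 0, M_1 = -87/7, M_2 = 81/7, M_3 = 0.

11.5714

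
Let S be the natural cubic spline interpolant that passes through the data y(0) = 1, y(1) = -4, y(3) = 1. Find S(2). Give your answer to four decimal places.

Write M_i for S''(x_i). With h_i = 1, 2 and divided differences Δ_i = -5, 5/2, the continuity of S' gives the tridiagonal system
  1·M_0 + 6·M_1 + 2·M_2 = 6(Δ_1 - Δ_0) = 45
Natural end conditions: M_0 = M_2 = 0.
Forward elimination and back-substitution give M_0 = 0, M_1 = 15/2, M_2 = 0.
On [1, 3], S(t) = -4 - 5/2·(t - 1) + 15/4·(t - 1)² - 5/8·(t - 1)³.
With (t - 1) = 1: S(2) = -27/8.

-3.3750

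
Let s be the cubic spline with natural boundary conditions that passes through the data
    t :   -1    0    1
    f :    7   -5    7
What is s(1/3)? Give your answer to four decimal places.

With m_i denoting the second derivative at x_i, h_i = 1, 1, and Δ_i = (y_(i+1) − y_i)/h_i = -12, 12:
  1·m_0 + 4·m_1 + 1·m_2 = 6(Δ_1 - Δ_0) = 144
Natural end conditions: m_0 = m_2 = 0.
Solving the tridiagonal system: m_0 = 0, m_1 = 36, m_2 = 0.
On [0, 1], s(t) = -5 + 0·t + 18·t² - 6·t³.
With t = 1/3: s(1/3) = -29/9.

-3.2222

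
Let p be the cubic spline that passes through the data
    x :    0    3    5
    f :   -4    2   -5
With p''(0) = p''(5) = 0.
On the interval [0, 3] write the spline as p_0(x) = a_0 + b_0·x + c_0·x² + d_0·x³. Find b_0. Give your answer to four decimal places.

Put M_i = p'' at the i-th knot. Here h = (3, 2) and Δ = (2, -7/2), so the interior equations h_(i-1)·M_(i-1) + 2(h_(i-1)+h_i)·M_i + h_i·M_(i+1) = 6(Δ_i − Δ_(i-1)) read
  3·M_0 + 10·M_1 + 2·M_2 = 6(Δ_1 - Δ_0) = -33
Natural end conditions: M_0 = M_2 = 0.
Hence M_0 = 0, M_1 = -33/10, M_2 = 0.
On [0, 3], with p_0(x) = a_0 + b_0·x + c_0·x² + d_0·x³: c_0 = M_0/2 = 0, d_0 = (M_1 - M_0)/(6h_0) = -11/60, b_0 = Δ_0 - h_0(2M_0 + M_1)/6 = 73/20.

3.6500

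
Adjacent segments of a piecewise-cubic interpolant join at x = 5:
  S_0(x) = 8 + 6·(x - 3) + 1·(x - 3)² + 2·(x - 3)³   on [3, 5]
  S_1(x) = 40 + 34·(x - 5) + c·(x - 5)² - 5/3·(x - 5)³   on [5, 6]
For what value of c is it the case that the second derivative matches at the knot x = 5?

S_0''(x) = 2 + 12·(x - 3), so S_0''(5) = 26. On the right, S_1''(5) = 2c, so c = 13.

13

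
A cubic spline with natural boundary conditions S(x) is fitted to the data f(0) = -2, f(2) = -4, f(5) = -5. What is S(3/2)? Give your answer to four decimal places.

-3.5875

Write M_i for S''(x_i). With h_i = 2, 3 and divided differences Δ_i = -1, -1/3, the continuity of S' gives the tridiagonal system
  2·M_0 + 10·M_1 + 3·M_2 = 6(Δ_1 - Δ_0) = 4
Natural end conditions: M_0 = M_2 = 0.
Forward elimination and back-substitution give M_0 = 0, M_1 = 2/5, M_2 = 0.
On [0, 2], S(x) = -2 - 17/15·x + 0·x² + 1/30·x³.
With x = 3/2: S(3/2) = -287/80.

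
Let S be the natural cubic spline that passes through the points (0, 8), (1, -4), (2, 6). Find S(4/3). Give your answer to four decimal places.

Let M_i = S''(x_i). Step sizes h_i = 1, 1; slopes of the chords Δ_i = (y_(i+1) - y_i)/h_i = -12, 10.
  1·M_0 + 4·M_1 + 1·M_2 = 6(Δ_1 - Δ_0) = 132
Natural end conditions: M_0 = M_2 = 0.
Solving: M_0 = 0, M_1 = 33, M_2 = 0.
On [1, 2], S(x) = -4 - 1·(x - 1) + 33/2·(x - 1)² - 11/2·(x - 1)³.
With (x - 1) = 1/3: S(4/3) = -73/27.

-2.7037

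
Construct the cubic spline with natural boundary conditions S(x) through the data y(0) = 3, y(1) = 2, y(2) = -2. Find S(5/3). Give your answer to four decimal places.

-0.4444

Write m_i for S''(x_i). With h_i = 1, 1 and divided differences Δ_i = -1, -4, the continuity of S' gives the tridiagonal system
  1·m_0 + 4·m_1 + 1·m_2 = 6(Δ_1 - Δ_0) = -18
Natural end conditions: m_0 = m_2 = 0.
Forward elimination and back-substitution give m_0 = 0, m_1 = -9/2, m_2 = 0.
On [1, 2], S(x) = 2 - 5/2·(x - 1) - 9/4·(x - 1)² + 3/4·(x - 1)³.
With (x - 1) = 2/3: S(5/3) = -4/9.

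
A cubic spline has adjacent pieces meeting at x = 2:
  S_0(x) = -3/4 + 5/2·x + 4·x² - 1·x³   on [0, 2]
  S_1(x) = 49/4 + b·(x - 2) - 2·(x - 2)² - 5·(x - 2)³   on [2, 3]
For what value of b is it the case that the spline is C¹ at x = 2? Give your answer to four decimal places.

S_0'(x) = 5/2 + 8·x - 3·x², so S_0'(2) = 13/2. On the right, S_1'(2) = b, so b = 13/2.

6.5000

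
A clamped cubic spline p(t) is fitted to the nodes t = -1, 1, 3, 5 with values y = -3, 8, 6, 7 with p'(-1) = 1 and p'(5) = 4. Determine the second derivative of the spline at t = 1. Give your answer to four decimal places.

-8.1000

Put m_i = p'' at the i-th knot. Here h = (2, 2, 2) and Δ = (11/2, -1, 1/2), so the interior equations h_(i-1)·m_(i-1) + 2(h_(i-1)+h_i)·m_i + h_i·m_(i+1) = 6(Δ_i − Δ_(i-1)) read
  2·m_0 + 8·m_1 + 2·m_2 = 6(Δ_1 - Δ_0) = -39
  2·m_1 + 8·m_2 + 2·m_3 = 6(Δ_2 - Δ_1) = 9
Clamped end conditions give two more equations: 2h_0·m_0 + h_0·m_1 = 6(Δ_0 - p'(-1)) = 27 and h_2·m_2 + 2h_2·m_3 = 6(p'(5) - Δ_2) = 21.
Hence m_0 = 54/5, m_1 = -81/10, m_2 = 21/10, m_3 = 21/5.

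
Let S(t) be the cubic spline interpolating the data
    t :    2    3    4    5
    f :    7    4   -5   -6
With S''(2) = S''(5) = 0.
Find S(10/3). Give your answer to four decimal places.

Write M_i for S''(x_i). With h_i = 1, 1, 1 and divided differences Δ_i = -3, -9, -1, the continuity of S' gives the tridiagonal system
  1·M_0 + 4·M_1 + 1·M_2 = 6(Δ_1 - Δ_0) = -36
  1·M_1 + 4·M_2 + 1·M_3 = 6(Δ_2 - Δ_1) = 48
Natural end conditions: M_0 = M_3 = 0.
Hence M_0 = 0, M_1 = -64/5, M_2 = 76/5, M_3 = 0.
On [3, 4], S(t) = 4 - 109/15·(t - 3) - 32/5·(t - 3)² + 14/3·(t - 3)³.
With (t - 3) = 1/3: S(10/3) = 421/405.

1.0395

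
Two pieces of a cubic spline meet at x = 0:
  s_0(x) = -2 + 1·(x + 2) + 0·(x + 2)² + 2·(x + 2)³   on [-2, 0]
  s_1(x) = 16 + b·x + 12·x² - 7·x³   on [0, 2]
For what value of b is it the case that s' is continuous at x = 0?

s_0'(x) = 1 + 0·(x + 2) + 6·(x + 2)², so s_0'(0) = 25. On the right, s_1'(0) = b, so b = 25.

25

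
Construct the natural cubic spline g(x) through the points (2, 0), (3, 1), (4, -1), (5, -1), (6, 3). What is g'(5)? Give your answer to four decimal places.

2.2500

Put σ_i = g'' at the i-th knot. Here h = (1, 1, 1, 1) and Δ = (1, -2, 0, 4), so the interior equations h_(i-1)·σ_(i-1) + 2(h_(i-1)+h_i)·σ_i + h_i·σ_(i+1) = 6(Δ_i − Δ_(i-1)) read
  1·σ_0 + 4·σ_1 + 1·σ_2 = 6(Δ_1 - Δ_0) = -18
  1·σ_1 + 4·σ_2 + 1·σ_3 = 6(Δ_2 - Δ_1) = 12
  1·σ_2 + 4·σ_3 + 1·σ_4 = 6(Δ_3 - Δ_2) = 24
Natural end conditions: σ_0 = σ_4 = 0.
Solving: σ_0 = 0, σ_1 = -21/4, σ_2 = 3, σ_3 = 21/4, σ_4 = 0.
On [5, 6], g'(x) = b_3 + 2c_3·(x - 5) + 3d_3·(x - 5)² with b_3 = Δ_3 - h_3(2σ_3 + σ_4)/6 = 9/4, c_3 = σ_3/2 = 21/8, d_3 = (σ_4 - σ_3)/(6h_3) = -7/8. So g'(5) = 9/4.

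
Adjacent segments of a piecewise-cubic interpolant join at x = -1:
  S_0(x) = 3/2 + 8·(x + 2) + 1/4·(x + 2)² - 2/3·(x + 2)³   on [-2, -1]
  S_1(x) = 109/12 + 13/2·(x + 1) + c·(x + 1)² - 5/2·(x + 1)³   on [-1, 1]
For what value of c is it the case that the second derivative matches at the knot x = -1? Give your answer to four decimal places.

-1.7500

S_0''(x) = 1/2 - 4·(x + 2), so S_0''(-1) = -7/2. On the right, S_1''(-1) = 2c, so c = -7/4.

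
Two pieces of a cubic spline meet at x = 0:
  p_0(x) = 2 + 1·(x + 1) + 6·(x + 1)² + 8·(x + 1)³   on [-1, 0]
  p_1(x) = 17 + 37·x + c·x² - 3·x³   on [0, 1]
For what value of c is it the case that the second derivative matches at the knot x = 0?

p_0''(x) = 12 + 48·(x + 1), so p_0''(0) = 60. On the right, p_1''(0) = 2c, so c = 30.

30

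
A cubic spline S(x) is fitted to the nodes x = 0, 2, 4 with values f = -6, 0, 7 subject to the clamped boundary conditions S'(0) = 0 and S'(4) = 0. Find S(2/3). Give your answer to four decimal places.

-5.1667

Write m_i for S''(x_i). With h_i = 2, 2 and divided differences Δ_i = 3, 7/2, the continuity of S' gives the tridiagonal system
  2·m_0 + 8·m_1 + 2·m_2 = 6(Δ_1 - Δ_0) = 3
Clamped end conditions give two more equations: 2h_0·m_0 + h_0·m_1 = 6(Δ_0 - S'(0)) = 18 and h_1·m_1 + 2h_1·m_2 = 6(S'(4) - Δ_1) = -21.
Forward elimination and back-substitution give m_0 = 33/8, m_1 = 3/4, m_2 = -45/8.
On [0, 2], S(x) = -6 + 0·x + 33/16·x² - 9/32·x³.
With x = 2/3: S(2/3) = -31/6.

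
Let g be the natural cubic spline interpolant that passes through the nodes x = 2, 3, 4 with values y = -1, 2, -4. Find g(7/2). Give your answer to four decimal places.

Put m_i = g'' at the i-th knot. Here h = (1, 1) and Δ = (3, -6), so the interior equations h_(i-1)·m_(i-1) + 2(h_(i-1)+h_i)·m_i + h_i·m_(i+1) = 6(Δ_i − Δ_(i-1)) read
  1·m_0 + 4·m_1 + 1·m_2 = 6(Δ_1 - Δ_0) = -54
Natural end conditions: m_0 = m_2 = 0.
Solving: m_0 = 0, m_1 = -27/2, m_2 = 0.
On [3, 4], g(x) = 2 - 3/2·(x - 3) - 27/4·(x - 3)² + 9/4·(x - 3)³.
With (x - 3) = 1/2: g(7/2) = -5/32.

-0.1563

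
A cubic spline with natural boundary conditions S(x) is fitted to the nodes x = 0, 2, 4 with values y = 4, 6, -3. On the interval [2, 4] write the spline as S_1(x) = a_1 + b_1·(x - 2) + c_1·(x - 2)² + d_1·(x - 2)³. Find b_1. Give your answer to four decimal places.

Put m_i = S'' at the i-th knot. Here h = (2, 2) and Δ = (1, -9/2), so the interior equations h_(i-1)·m_(i-1) + 2(h_(i-1)+h_i)·m_i + h_i·m_(i+1) = 6(Δ_i − Δ_(i-1)) read
  2·m_0 + 8·m_1 + 2·m_2 = 6(Δ_1 - Δ_0) = -33
Natural end conditions: m_0 = m_2 = 0.
Solving the tridiagonal system: m_0 = 0, m_1 = -33/8, m_2 = 0.
On [2, 4], with S_1(x) = a_1 + b_1·(x - 2) + c_1·(x - 2)² + d_1·(x - 2)³: c_1 = m_1/2 = -33/16, d_1 = (m_2 - m_1)/(6h_1) = 11/32, b_1 = Δ_1 - h_1(2m_1 + m_2)/6 = -7/4.

-1.7500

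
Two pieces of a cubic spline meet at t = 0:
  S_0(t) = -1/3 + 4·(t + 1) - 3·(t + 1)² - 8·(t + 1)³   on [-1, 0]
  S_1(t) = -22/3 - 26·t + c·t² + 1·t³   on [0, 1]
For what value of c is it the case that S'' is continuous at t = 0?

-27

S_0''(t) = -6 - 48·(t + 1), so S_0''(0) = -54. On the right, S_1''(0) = 2c, so c = -27.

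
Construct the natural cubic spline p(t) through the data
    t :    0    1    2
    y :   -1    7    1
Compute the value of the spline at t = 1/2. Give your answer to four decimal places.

4.3125

Let m_i = p''(x_i). Step sizes h_i = 1, 1; slopes of the chords Δ_i = (y_(i+1) - y_i)/h_i = 8, -6.
  1·m_0 + 4·m_1 + 1·m_2 = 6(Δ_1 - Δ_0) = -84
Natural end conditions: m_0 = m_2 = 0.
Hence m_0 = 0, m_1 = -21, m_2 = 0.
On [0, 1], p(t) = -1 + 23/2·t + 0·t² - 7/2·t³.
With t = 1/2: p(1/2) = 69/16.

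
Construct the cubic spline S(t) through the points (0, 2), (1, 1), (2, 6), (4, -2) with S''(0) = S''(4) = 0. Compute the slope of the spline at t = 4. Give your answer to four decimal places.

With σ_i denoting the second derivative at x_i, h_i = 1, 1, 2, and Δ_i = (y_(i+1) − y_i)/h_i = -1, 5, -4:
  1·σ_0 + 4·σ_1 + 1·σ_2 = 6(Δ_1 - Δ_0) = 36
  1·σ_1 + 6·σ_2 + 2·σ_3 = 6(Δ_2 - Δ_1) = -54
Natural end conditions: σ_0 = σ_3 = 0.
Solving the tridiagonal system: σ_0 = 0, σ_1 = 270/23, σ_2 = -252/23, σ_3 = 0.
On [2, 4], S'(t) = b_2 + 2c_2·(t - 2) + 3d_2·(t - 2)² with b_2 = Δ_2 - h_2(2σ_2 + σ_3)/6 = 76/23, c_2 = σ_2/2 = -126/23, d_2 = (σ_3 - σ_2)/(6h_2) = 21/23. So S'(4) = -176/23.

-7.6522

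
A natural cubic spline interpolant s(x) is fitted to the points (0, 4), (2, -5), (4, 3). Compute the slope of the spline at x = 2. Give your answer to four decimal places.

-0.2500

Let m_i = s''(x_i). Step sizes h_i = 2, 2; slopes of the chords Δ_i = (y_(i+1) - y_i)/h_i = -9/2, 4.
  2·m_0 + 8·m_1 + 2·m_2 = 6(Δ_1 - Δ_0) = 51
Natural end conditions: m_0 = m_2 = 0.
Hence m_0 = 0, m_1 = 51/8, m_2 = 0.
On [2, 4], s'(x) = b_1 + 2c_1·(x - 2) + 3d_1·(x - 2)² with b_1 = Δ_1 - h_1(2m_1 + m_2)/6 = -1/4, c_1 = m_1/2 = 51/16, d_1 = (m_2 - m_1)/(6h_1) = -17/32. So s'(2) = -1/4.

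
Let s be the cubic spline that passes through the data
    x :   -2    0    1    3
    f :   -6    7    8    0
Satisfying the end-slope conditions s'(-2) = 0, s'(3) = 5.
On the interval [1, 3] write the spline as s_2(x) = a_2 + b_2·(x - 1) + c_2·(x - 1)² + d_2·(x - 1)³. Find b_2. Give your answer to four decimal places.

With M_i denoting the second derivative at x_i, h_i = 2, 1, 2, and Δ_i = (y_(i+1) − y_i)/h_i = 13/2, 1, -4:
  2·M_0 + 6·M_1 + 1·M_2 = 6(Δ_1 - Δ_0) = -33
  1·M_1 + 6·M_2 + 2·M_3 = 6(Δ_2 - Δ_1) = -30
Clamped end conditions give two more equations: 2h_0·M_0 + h_0·M_1 = 6(Δ_0 - s'(-2)) = 39 and h_2·M_2 + 2h_2·M_3 = 6(s'(3) - Δ_2) = 54.
Forward elimination and back-substitution give M_0 = 449/32, M_1 = -137/16, M_2 = -155/16, M_3 = 587/32.
On [1, 3], with s_2(x) = a_2 + b_2·(x - 1) + c_2·(x - 1)² + d_2·(x - 1)³: c_2 = M_2/2 = -155/32, d_2 = (M_3 - M_2)/(6h_2) = 299/128, b_2 = Δ_2 - h_2(2M_2 + M_3)/6 = -117/32.

-3.6563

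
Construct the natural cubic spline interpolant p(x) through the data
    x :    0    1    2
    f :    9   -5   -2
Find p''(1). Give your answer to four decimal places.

With m_i denoting the second derivative at x_i, h_i = 1, 1, and Δ_i = (y_(i+1) − y_i)/h_i = -14, 3:
  1·m_0 + 4·m_1 + 1·m_2 = 6(Δ_1 - Δ_0) = 102
Natural end conditions: m_0 = m_2 = 0.
Solving: m_0 = 0, m_1 = 51/2, m_2 = 0.

25.5000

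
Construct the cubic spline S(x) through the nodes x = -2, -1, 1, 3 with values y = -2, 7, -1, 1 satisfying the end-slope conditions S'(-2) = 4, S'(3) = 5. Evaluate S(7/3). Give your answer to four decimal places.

Put σ_i = S'' at the i-th knot. Here h = (1, 2, 2) and Δ = (9, -4, 1), so the interior equations h_(i-1)·σ_(i-1) + 2(h_(i-1)+h_i)·σ_i + h_i·σ_(i+1) = 6(Δ_i − Δ_(i-1)) read
  1·σ_0 + 6·σ_1 + 2·σ_2 = 6(Δ_1 - Δ_0) = -78
  2·σ_1 + 8·σ_2 + 2·σ_3 = 6(Δ_2 - Δ_1) = 30
Clamped end conditions give two more equations: 2h_0·σ_0 + h_0·σ_1 = 6(Δ_0 - S'(-2)) = 30 and h_2·σ_2 + 2h_2·σ_3 = 6(S'(3) - Δ_2) = 24.
Solving: σ_0 = 574/23, σ_1 = -458/23, σ_2 = 190/23, σ_3 = 43/23.
On [1, 3], S(x) = -1 - 118/23·(x - 1) + 95/23·(x - 1)² - 49/92·(x - 1)³.
With (x - 1) = 4/3: S(7/3) = -1093/621.

-1.7601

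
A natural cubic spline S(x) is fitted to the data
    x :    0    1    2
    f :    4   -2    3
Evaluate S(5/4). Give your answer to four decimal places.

-1.6523

Write M_i for S''(x_i). With h_i = 1, 1 and divided differences Δ_i = -6, 5, the continuity of S' gives the tridiagonal system
  1·M_0 + 4·M_1 + 1·M_2 = 6(Δ_1 - Δ_0) = 66
Natural end conditions: M_0 = M_2 = 0.
Solving the tridiagonal system: M_0 = 0, M_1 = 33/2, M_2 = 0.
On [1, 2], S(x) = -2 - 1/2·(x - 1) + 33/4·(x - 1)² - 11/4·(x - 1)³.
With (x - 1) = 1/4: S(5/4) = -423/256.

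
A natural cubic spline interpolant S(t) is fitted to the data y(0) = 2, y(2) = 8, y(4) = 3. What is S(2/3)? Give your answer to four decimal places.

Put m_i = S'' at the i-th knot. Here h = (2, 2) and Δ = (3, -5/2), so the interior equations h_(i-1)·m_(i-1) + 2(h_(i-1)+h_i)·m_i + h_i·m_(i+1) = 6(Δ_i − Δ_(i-1)) read
  2·m_0 + 8·m_1 + 2·m_2 = 6(Δ_1 - Δ_0) = -33
Natural end conditions: m_0 = m_2 = 0.
Solving: m_0 = 0, m_1 = -33/8, m_2 = 0.
On [0, 2], S(t) = 2 + 35/8·t + 0·t² - 11/32·t³.
With t = 2/3: S(2/3) = 130/27.

4.8148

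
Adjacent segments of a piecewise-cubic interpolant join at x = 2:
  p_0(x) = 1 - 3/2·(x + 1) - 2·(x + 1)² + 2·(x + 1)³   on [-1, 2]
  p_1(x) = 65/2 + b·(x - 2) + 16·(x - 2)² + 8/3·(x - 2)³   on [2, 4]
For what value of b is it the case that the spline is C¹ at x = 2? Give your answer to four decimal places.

p_0'(x) = -3/2 - 4·(x + 1) + 6·(x + 1)², so p_0'(2) = 81/2. On the right, p_1'(2) = b, so b = 81/2.

40.5000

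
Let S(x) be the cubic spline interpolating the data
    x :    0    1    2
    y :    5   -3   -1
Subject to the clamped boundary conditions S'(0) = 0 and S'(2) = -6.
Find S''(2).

-42

Write M_i for S''(x_i). With h_i = 1, 1 and divided differences Δ_i = -8, 2, the continuity of S' gives the tridiagonal system
  1·M_0 + 4·M_1 + 1·M_2 = 6(Δ_1 - Δ_0) = 60
Clamped end conditions give two more equations: 2h_0·M_0 + h_0·M_1 = 6(Δ_0 - S'(0)) = -48 and h_1·M_1 + 2h_1·M_2 = 6(S'(2) - Δ_1) = -48.
Solving the tridiagonal system: M_0 = -42, M_1 = 36, M_2 = -42.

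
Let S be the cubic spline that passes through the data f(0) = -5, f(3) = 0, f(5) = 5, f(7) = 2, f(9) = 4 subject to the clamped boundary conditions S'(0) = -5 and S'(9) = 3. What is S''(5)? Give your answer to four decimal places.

Put M_i = S'' at the i-th knot. Here h = (3, 2, 2, 2) and Δ = (5/3, 5/2, -3/2, 1), so the interior equations h_(i-1)·M_(i-1) + 2(h_(i-1)+h_i)·M_i + h_i·M_(i+1) = 6(Δ_i − Δ_(i-1)) read
  3·M_0 + 10·M_1 + 2·M_2 = 6(Δ_1 - Δ_0) = 5
  2·M_1 + 8·M_2 + 2·M_3 = 6(Δ_2 - Δ_1) = -24
  2·M_2 + 8·M_3 + 2·M_4 = 6(Δ_3 - Δ_2) = 15
Clamped end conditions give two more equations: 2h_0·M_0 + h_0·M_1 = 6(Δ_0 - S'(0)) = 40 and h_3·M_3 + 2h_3·M_4 = 6(S'(9) - Δ_3) = 12.
Solving: M_0 = 494/69, M_1 = -68/69, M_2 = -457/138, M_3 = 154/69, M_4 = 130/69.

-3.3116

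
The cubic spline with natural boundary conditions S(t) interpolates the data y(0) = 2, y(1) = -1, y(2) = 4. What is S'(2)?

7

With m_i denoting the second derivative at x_i, h_i = 1, 1, and Δ_i = (y_(i+1) − y_i)/h_i = -3, 5:
  1·m_0 + 4·m_1 + 1·m_2 = 6(Δ_1 - Δ_0) = 48
Natural end conditions: m_0 = m_2 = 0.
Forward elimination and back-substitution give m_0 = 0, m_1 = 12, m_2 = 0.
On [1, 2], S'(t) = b_1 + 2c_1·(t - 1) + 3d_1·(t - 1)² with b_1 = Δ_1 - h_1(2m_1 + m_2)/6 = 1, c_1 = m_1/2 = 6, d_1 = (m_2 - m_1)/(6h_1) = -2. So S'(2) = 7.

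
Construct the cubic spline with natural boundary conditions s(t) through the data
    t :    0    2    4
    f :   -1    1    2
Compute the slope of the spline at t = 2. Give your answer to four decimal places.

0.7500

Put m_i = s'' at the i-th knot. Here h = (2, 2) and Δ = (1, 1/2), so the interior equations h_(i-1)·m_(i-1) + 2(h_(i-1)+h_i)·m_i + h_i·m_(i+1) = 6(Δ_i − Δ_(i-1)) read
  2·m_0 + 8·m_1 + 2·m_2 = 6(Δ_1 - Δ_0) = -3
Natural end conditions: m_0 = m_2 = 0.
Solving the tridiagonal system: m_0 = 0, m_1 = -3/8, m_2 = 0.
On [2, 4], s'(t) = b_1 + 2c_1·(t - 2) + 3d_1·(t - 2)² with b_1 = Δ_1 - h_1(2m_1 + m_2)/6 = 3/4, c_1 = m_1/2 = -3/16, d_1 = (m_2 - m_1)/(6h_1) = 1/32. So s'(2) = 3/4.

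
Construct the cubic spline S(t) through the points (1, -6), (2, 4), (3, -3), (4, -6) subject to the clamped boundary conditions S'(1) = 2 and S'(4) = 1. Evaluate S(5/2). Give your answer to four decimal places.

2.0833

Write M_i for S''(x_i). With h_i = 1, 1, 1 and divided differences Δ_i = 10, -7, -3, the continuity of S' gives the tridiagonal system
  1·M_0 + 4·M_1 + 1·M_2 = 6(Δ_1 - Δ_0) = -102
  1·M_1 + 4·M_2 + 1·M_3 = 6(Δ_2 - Δ_1) = 24
Clamped end conditions give two more equations: 2h_0·M_0 + h_0·M_1 = 6(Δ_0 - S'(1)) = 48 and h_2·M_2 + 2h_2·M_3 = 6(S'(4) - Δ_2) = 24.
Solving the tridiagonal system: M_0 = 662/15, M_1 = -604/15, M_2 = 224/15, M_3 = 68/15.
On [2, 3], S(t) = 4 + 59/15·(t - 2) - 302/15·(t - 2)² + 46/5·(t - 2)³.
With (t - 2) = 1/2: S(5/2) = 25/12.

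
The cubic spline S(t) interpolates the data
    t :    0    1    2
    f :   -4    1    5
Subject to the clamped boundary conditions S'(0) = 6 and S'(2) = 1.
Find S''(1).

Put σ_i = S'' at the i-th knot. Here h = (1, 1) and Δ = (5, 4), so the interior equations h_(i-1)·σ_(i-1) + 2(h_(i-1)+h_i)·σ_i + h_i·σ_(i+1) = 6(Δ_i − Δ_(i-1)) read
  1·σ_0 + 4·σ_1 + 1·σ_2 = 6(Δ_1 - Δ_0) = -6
Clamped end conditions give two more equations: 2h_0·σ_0 + h_0·σ_1 = 6(Δ_0 - S'(0)) = -6 and h_1·σ_1 + 2h_1·σ_2 = 6(S'(2) - Δ_1) = -18.
Solving the tridiagonal system: σ_0 = -4, σ_1 = 2, σ_2 = -10.

2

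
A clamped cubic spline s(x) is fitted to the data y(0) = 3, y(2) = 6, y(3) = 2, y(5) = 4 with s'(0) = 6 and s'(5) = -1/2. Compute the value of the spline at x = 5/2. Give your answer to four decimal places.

Put M_i = s'' at the i-th knot. Here h = (2, 1, 2) and Δ = (3/2, -4, 1), so the interior equations h_(i-1)·M_(i-1) + 2(h_(i-1)+h_i)·M_i + h_i·M_(i+1) = 6(Δ_i − Δ_(i-1)) read
  2·M_0 + 6·M_1 + 1·M_2 = 6(Δ_1 - Δ_0) = -33
  1·M_1 + 6·M_2 + 2·M_3 = 6(Δ_2 - Δ_1) = 30
Clamped end conditions give two more equations: 2h_0·M_0 + h_0·M_1 = 6(Δ_0 - s'(0)) = -27 and h_2·M_2 + 2h_2·M_3 = 6(s'(5) - Δ_2) = -9.
Solving: M_0 = -4, M_1 = -11/2, M_2 = 8, M_3 = -25/4.
On [2, 3], s(x) = 6 - 7/2·(x - 2) - 11/4·(x - 2)² + 9/4·(x - 2)³.
With (x - 2) = 1/2: s(5/2) = 123/32.

3.8438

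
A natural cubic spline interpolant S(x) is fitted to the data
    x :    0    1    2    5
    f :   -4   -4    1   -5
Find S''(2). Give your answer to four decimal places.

Let M_i = S''(x_i). Step sizes h_i = 1, 1, 3; slopes of the chords Δ_i = (y_(i+1) - y_i)/h_i = 0, 5, -2.
  1·M_0 + 4·M_1 + 1·M_2 = 6(Δ_1 - Δ_0) = 30
  1·M_1 + 8·M_2 + 3·M_3 = 6(Δ_2 - Δ_1) = -42
Natural end conditions: M_0 = M_3 = 0.
Forward elimination and back-substitution give M_0 = 0, M_1 = 282/31, M_2 = -198/31, M_3 = 0.

-6.3871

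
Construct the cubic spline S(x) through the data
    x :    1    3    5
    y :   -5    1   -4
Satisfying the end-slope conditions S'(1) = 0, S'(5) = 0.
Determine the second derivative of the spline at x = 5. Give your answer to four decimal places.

7.8750

With M_i denoting the second derivative at x_i, h_i = 2, 2, and Δ_i = (y_(i+1) − y_i)/h_i = 3, -5/2:
  2·M_0 + 8·M_1 + 2·M_2 = 6(Δ_1 - Δ_0) = -33
Clamped end conditions give two more equations: 2h_0·M_0 + h_0·M_1 = 6(Δ_0 - S'(1)) = 18 and h_1·M_1 + 2h_1·M_2 = 6(S'(5) - Δ_1) = 15.
Forward elimination and back-substitution give M_0 = 69/8, M_1 = -33/4, M_2 = 63/8.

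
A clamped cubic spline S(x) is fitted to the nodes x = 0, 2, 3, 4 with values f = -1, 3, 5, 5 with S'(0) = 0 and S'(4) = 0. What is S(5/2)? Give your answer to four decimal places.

4.2386

Let m_i = S''(x_i). Step sizes h_i = 2, 1, 1; slopes of the chords Δ_i = (y_(i+1) - y_i)/h_i = 2, 2, 0.
  2·m_0 + 6·m_1 + 1·m_2 = 6(Δ_1 - Δ_0) = 0
  1·m_1 + 4·m_2 + 1·m_3 = 6(Δ_2 - Δ_1) = -12
Clamped end conditions give two more equations: 2h_0·m_0 + h_0·m_1 = 6(Δ_0 - S'(0)) = 12 and h_2·m_2 + 2h_2·m_3 = 6(S'(4) - Δ_2) = 0.
Solving: m_0 = 36/11, m_1 = -6/11, m_2 = -36/11, m_3 = 18/11.
On [2, 3], S(x) = 3 + 30/11·(x - 2) - 3/11·(x - 2)² - 5/11·(x - 2)³.
With (x - 2) = 1/2: S(5/2) = 373/88.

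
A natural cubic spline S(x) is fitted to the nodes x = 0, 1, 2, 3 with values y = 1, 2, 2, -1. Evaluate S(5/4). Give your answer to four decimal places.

2.1938

Write M_i for S''(x_i). With h_i = 1, 1, 1 and divided differences Δ_i = 1, 0, -3, the continuity of S' gives the tridiagonal system
  1·M_0 + 4·M_1 + 1·M_2 = 6(Δ_1 - Δ_0) = -6
  1·M_1 + 4·M_2 + 1·M_3 = 6(Δ_2 - Δ_1) = -18
Natural end conditions: M_0 = M_3 = 0.
Solving: M_0 = 0, M_1 = -2/5, M_2 = -22/5, M_3 = 0.
On [1, 2], S(x) = 2 + 13/15·(x - 1) - 1/5·(x - 1)² - 2/3·(x - 1)³.
With (x - 1) = 1/4: S(5/4) = 351/160.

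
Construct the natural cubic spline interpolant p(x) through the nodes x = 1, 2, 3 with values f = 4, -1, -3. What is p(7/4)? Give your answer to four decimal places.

0.0039

Let m_i = p''(x_i). Step sizes h_i = 1, 1; slopes of the chords Δ_i = (y_(i+1) - y_i)/h_i = -5, -2.
  1·m_0 + 4·m_1 + 1·m_2 = 6(Δ_1 - Δ_0) = 18
Natural end conditions: m_0 = m_2 = 0.
Hence m_0 = 0, m_1 = 9/2, m_2 = 0.
On [1, 2], p(x) = 4 - 23/4·(x - 1) + 0·(x - 1)² + 3/4·(x - 1)³.
With (x - 1) = 3/4: p(7/4) = 1/256.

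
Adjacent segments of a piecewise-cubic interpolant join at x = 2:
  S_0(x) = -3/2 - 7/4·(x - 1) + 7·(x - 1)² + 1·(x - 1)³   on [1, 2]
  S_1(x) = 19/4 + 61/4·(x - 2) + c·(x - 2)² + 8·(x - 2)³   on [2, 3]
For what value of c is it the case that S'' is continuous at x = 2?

10

S_0''(x) = 14 + 6·(x - 1), so S_0''(2) = 20. On the right, S_1''(2) = 2c, so c = 10.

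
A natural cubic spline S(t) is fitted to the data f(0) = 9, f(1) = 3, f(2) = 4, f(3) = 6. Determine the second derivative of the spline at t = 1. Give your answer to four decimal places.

10.8000

Let m_i = S''(x_i). Step sizes h_i = 1, 1, 1; slopes of the chords Δ_i = (y_(i+1) - y_i)/h_i = -6, 1, 2.
  1·m_0 + 4·m_1 + 1·m_2 = 6(Δ_1 - Δ_0) = 42
  1·m_1 + 4·m_2 + 1·m_3 = 6(Δ_2 - Δ_1) = 6
Natural end conditions: m_0 = m_3 = 0.
Solving the tridiagonal system: m_0 = 0, m_1 = 54/5, m_2 = -6/5, m_3 = 0.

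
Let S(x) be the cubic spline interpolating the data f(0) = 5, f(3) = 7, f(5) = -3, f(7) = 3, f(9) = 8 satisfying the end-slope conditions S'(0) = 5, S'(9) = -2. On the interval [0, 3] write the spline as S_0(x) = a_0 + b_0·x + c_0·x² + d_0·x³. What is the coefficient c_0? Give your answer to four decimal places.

-1.1268

With M_i denoting the second derivative at x_i, h_i = 3, 2, 2, 2, and Δ_i = (y_(i+1) − y_i)/h_i = 2/3, -5, 3, 5/2:
  3·M_0 + 10·M_1 + 2·M_2 = 6(Δ_1 - Δ_0) = -34
  2·M_1 + 8·M_2 + 2·M_3 = 6(Δ_2 - Δ_1) = 48
  2·M_2 + 8·M_3 + 2·M_4 = 6(Δ_3 - Δ_2) = -3
Clamped end conditions give two more equations: 2h_0·M_0 + h_0·M_1 = 6(Δ_0 - S'(0)) = -26 and h_3·M_3 + 2h_3·M_4 = 6(S'(9) - Δ_3) = -27.
Solving the tridiagonal system: M_0 = -311/138, M_1 = -287/69, M_2 = 1981/276, M_3 = -38/69, M_4 = -1787/276.
On [0, 3], with S_0(x) = a_0 + b_0·x + c_0·x² + d_0·x³: c_0 = M_0/2 = -311/276, d_0 = (M_1 - M_0)/(6h_0) = -263/2484, b_0 = Δ_0 - h_0(2M_0 + M_1)/6 = 5.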